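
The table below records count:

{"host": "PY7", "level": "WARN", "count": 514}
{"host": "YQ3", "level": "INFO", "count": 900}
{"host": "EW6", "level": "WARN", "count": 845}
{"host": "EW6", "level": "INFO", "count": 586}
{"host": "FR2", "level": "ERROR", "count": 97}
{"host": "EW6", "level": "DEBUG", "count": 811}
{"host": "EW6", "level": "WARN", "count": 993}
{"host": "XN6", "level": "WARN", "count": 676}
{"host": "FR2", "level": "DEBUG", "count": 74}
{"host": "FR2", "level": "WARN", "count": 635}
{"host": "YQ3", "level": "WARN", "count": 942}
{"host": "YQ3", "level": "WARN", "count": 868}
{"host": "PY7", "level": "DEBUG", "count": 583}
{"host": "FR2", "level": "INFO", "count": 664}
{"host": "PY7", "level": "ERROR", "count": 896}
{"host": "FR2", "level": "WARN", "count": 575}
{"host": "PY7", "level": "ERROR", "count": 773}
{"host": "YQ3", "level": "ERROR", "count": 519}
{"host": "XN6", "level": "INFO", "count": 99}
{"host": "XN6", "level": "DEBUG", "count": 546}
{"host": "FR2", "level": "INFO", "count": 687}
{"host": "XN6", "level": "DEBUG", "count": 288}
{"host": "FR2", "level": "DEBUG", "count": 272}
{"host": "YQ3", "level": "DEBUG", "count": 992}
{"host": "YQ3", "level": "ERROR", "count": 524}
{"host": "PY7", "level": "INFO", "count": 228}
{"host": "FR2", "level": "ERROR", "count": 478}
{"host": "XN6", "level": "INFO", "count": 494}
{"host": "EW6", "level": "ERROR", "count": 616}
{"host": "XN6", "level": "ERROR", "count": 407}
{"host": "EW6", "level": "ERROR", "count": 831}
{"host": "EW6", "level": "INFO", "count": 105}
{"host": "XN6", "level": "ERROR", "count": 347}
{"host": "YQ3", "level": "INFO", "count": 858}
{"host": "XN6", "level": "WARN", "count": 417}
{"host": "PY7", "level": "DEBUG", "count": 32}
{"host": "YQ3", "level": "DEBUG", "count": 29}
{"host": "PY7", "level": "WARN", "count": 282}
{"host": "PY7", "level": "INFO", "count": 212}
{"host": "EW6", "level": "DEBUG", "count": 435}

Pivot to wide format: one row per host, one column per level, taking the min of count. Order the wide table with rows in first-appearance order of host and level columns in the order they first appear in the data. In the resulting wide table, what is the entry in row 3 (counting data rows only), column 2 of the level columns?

105

With rows in first-appearance order of host, row 3 is host=EW6. level columns in first-appearance order: WARN, INFO, ERROR, DEBUG; column 2 is INFO.
Long rows with host=EW6, level=INFO: min(586, 105) = 105.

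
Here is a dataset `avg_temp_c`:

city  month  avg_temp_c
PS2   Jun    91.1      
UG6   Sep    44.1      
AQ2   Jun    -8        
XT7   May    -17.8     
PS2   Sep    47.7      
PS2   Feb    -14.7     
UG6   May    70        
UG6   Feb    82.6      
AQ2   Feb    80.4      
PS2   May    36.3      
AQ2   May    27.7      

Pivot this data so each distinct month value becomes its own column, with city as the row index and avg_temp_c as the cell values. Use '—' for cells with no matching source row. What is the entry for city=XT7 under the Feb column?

No long-format row has city=XT7 and month=Feb, so the cell is —.

—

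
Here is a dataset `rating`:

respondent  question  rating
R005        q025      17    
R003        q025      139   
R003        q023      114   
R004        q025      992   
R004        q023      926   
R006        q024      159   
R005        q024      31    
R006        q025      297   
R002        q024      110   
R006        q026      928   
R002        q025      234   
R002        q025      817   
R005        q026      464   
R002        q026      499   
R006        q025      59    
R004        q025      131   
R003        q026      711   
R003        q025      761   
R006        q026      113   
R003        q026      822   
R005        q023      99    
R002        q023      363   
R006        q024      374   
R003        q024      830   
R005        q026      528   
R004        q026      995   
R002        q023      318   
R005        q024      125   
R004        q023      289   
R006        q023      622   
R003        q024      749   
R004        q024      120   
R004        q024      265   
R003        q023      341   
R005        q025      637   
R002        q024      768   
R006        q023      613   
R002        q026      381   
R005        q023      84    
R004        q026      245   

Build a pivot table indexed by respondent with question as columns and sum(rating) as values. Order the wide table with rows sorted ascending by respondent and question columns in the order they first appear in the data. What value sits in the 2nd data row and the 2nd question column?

455

With rows sorted ascending by respondent, row 2 is respondent=R003. question columns in first-appearance order: q025, q023, q024, q026; column 2 is q023.
Long rows with respondent=R003, question=q023: 114 + 341 = 455.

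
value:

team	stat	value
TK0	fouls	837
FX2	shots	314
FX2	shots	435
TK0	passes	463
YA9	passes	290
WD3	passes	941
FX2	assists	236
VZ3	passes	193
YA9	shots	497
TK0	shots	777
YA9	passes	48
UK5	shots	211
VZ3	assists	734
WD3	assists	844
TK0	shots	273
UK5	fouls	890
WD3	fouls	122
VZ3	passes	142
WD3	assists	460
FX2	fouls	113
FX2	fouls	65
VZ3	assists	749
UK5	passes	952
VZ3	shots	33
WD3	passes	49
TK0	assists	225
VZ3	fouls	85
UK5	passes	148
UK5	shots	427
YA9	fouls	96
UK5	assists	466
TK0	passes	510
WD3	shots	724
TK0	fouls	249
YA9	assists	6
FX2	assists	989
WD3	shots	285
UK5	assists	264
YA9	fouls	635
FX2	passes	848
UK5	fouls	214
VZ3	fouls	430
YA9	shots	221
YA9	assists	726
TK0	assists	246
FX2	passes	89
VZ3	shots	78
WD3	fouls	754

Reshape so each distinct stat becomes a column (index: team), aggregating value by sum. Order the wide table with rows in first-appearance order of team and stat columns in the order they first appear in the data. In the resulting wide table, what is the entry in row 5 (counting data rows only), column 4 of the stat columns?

1483

With rows in first-appearance order of team, row 5 is team=VZ3. stat columns in first-appearance order: fouls, shots, passes, assists; column 4 is assists.
Long rows with team=VZ3, stat=assists: 734 + 749 = 1483.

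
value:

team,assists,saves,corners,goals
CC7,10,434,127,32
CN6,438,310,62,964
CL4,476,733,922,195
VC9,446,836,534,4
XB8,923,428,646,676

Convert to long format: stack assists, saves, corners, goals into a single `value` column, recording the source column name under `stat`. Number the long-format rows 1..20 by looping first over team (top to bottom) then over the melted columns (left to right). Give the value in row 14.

20 rows total (5 × 4). Row 14: index ⌊(14-1)/4⌋ = 3 into team → VC9; (14-1) mod 4 = 1 into the melted columns → saves.
So row 14 is (VC9, saves, 836); value = 836.

836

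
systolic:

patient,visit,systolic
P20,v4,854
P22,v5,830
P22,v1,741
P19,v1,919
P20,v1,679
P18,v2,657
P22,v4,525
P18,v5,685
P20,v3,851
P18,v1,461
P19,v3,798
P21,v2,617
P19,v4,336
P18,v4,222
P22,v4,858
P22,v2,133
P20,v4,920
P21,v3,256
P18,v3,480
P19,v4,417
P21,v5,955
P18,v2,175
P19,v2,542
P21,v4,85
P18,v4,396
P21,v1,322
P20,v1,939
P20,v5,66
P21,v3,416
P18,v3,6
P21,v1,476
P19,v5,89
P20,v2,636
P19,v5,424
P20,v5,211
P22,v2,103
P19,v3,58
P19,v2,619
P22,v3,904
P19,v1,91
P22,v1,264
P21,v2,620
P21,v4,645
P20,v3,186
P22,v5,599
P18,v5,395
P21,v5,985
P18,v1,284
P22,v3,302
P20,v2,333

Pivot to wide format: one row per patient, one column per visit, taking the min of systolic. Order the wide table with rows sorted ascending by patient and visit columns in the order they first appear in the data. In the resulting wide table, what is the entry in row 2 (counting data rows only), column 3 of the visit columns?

With rows sorted ascending by patient, row 2 is patient=P19. visit columns in first-appearance order: v4, v5, v1, v2, v3; column 3 is v1.
Long rows with patient=P19, visit=v1: min(919, 91) = 91.

91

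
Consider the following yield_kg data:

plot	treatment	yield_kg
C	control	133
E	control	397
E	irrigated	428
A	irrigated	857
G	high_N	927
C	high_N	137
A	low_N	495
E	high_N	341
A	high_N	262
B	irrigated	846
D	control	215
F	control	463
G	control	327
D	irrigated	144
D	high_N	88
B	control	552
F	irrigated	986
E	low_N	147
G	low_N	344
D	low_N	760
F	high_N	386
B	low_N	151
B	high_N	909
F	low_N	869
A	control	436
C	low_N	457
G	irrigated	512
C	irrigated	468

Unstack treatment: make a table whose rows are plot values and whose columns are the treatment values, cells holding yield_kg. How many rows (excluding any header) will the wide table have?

7

7 distinct plot values → 7 rows.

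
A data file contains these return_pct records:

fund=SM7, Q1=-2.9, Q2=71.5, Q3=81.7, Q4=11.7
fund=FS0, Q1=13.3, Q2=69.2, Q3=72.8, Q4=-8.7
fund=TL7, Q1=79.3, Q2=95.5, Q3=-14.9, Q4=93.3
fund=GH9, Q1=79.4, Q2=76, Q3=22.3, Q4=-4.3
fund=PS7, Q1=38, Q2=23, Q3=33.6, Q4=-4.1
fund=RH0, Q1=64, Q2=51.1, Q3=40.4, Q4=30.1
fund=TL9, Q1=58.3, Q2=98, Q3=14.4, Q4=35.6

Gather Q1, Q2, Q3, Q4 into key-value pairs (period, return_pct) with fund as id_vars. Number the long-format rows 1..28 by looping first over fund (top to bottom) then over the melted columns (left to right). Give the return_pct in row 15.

28 rows total (7 × 4). Row 15: index ⌊(15-1)/4⌋ = 3 into fund → GH9; (15-1) mod 4 = 2 into the melted columns → Q3.
So row 15 is (GH9, Q3, 22.3); return_pct = 22.3.

22.3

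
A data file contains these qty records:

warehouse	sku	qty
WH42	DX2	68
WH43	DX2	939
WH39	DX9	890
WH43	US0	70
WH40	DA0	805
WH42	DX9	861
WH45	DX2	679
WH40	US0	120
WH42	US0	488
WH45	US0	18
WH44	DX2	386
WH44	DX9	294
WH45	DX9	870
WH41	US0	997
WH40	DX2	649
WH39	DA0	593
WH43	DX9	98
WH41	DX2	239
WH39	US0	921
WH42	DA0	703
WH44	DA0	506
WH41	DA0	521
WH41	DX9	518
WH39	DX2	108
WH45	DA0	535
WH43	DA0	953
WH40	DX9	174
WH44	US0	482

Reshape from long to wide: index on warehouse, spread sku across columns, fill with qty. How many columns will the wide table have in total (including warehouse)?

1 column for warehouse plus 4 distinct sku values → 5 columns.

5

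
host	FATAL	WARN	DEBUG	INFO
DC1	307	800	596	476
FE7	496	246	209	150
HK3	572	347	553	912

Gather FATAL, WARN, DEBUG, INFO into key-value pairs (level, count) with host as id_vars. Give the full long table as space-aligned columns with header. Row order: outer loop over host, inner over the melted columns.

host  level  count
DC1   FATAL  307  
DC1   WARN   800  
DC1   DEBUG  596  
DC1   INFO   476  
FE7   FATAL  496  
FE7   WARN   246  
FE7   DEBUG  209  
FE7   INFO   150  
HK3   FATAL  572  
HK3   WARN   347  
HK3   DEBUG  553  
HK3   INFO   912  

Each (host, column) pair becomes one row: 3 × 4 = 12 rows.
For example, (DC1, FATAL) → count=307.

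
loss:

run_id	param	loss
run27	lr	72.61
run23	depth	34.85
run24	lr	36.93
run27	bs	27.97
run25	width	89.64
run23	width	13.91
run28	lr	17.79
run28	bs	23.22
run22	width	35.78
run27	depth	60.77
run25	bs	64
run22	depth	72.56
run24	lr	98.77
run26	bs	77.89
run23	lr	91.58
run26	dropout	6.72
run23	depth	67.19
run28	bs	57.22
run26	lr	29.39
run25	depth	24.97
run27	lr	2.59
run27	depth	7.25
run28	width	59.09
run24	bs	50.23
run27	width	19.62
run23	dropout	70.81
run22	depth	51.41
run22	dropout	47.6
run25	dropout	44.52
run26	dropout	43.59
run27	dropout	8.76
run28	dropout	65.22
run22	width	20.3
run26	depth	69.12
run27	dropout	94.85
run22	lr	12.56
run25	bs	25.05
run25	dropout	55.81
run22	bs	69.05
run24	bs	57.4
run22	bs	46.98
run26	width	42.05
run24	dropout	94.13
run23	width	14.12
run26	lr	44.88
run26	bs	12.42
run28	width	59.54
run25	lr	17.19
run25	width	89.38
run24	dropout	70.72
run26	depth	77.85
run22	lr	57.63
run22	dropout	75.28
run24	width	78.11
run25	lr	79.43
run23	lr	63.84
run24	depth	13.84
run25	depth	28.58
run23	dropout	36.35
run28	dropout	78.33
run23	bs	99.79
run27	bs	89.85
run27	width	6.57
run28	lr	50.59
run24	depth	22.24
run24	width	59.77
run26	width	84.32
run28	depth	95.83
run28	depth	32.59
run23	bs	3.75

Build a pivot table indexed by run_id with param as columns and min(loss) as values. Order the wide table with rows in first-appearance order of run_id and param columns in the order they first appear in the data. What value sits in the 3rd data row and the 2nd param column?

13.84

With rows in first-appearance order of run_id, row 3 is run_id=run24. param columns in first-appearance order: lr, depth, bs, width, dropout; column 2 is depth.
Long rows with run_id=run24, param=depth: min(13.84, 22.24) = 13.84.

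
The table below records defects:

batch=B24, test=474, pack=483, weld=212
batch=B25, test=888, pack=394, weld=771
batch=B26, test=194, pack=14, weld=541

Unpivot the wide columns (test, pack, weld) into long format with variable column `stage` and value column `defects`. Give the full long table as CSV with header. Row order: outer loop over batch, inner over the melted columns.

batch,stage,defects
B24,test,474
B24,pack,483
B24,weld,212
B25,test,888
B25,pack,394
B25,weld,771
B26,test,194
B26,pack,14
B26,weld,541

Each (batch, column) pair becomes one row: 3 × 3 = 9 rows.
For example, (B24, test) → defects=474.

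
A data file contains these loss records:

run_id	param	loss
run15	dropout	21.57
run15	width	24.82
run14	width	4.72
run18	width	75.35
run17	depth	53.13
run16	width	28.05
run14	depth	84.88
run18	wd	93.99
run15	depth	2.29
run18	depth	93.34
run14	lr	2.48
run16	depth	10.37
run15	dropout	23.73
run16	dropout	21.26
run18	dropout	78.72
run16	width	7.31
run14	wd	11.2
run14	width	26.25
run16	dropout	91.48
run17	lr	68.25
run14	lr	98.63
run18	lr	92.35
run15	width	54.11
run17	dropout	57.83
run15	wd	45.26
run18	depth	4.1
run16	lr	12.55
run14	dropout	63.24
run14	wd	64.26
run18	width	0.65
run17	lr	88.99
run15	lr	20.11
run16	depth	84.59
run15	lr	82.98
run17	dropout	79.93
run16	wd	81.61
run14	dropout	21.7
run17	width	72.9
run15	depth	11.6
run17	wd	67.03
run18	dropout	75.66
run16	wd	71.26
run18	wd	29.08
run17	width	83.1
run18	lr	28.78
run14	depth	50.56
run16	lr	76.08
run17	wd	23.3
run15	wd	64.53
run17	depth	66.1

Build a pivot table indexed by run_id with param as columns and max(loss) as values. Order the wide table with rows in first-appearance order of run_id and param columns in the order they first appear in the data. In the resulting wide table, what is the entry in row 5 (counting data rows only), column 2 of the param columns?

28.05

With rows in first-appearance order of run_id, row 5 is run_id=run16. param columns in first-appearance order: dropout, width, depth, wd, lr; column 2 is width.
Long rows with run_id=run16, param=width: max(28.05, 7.31) = 28.05.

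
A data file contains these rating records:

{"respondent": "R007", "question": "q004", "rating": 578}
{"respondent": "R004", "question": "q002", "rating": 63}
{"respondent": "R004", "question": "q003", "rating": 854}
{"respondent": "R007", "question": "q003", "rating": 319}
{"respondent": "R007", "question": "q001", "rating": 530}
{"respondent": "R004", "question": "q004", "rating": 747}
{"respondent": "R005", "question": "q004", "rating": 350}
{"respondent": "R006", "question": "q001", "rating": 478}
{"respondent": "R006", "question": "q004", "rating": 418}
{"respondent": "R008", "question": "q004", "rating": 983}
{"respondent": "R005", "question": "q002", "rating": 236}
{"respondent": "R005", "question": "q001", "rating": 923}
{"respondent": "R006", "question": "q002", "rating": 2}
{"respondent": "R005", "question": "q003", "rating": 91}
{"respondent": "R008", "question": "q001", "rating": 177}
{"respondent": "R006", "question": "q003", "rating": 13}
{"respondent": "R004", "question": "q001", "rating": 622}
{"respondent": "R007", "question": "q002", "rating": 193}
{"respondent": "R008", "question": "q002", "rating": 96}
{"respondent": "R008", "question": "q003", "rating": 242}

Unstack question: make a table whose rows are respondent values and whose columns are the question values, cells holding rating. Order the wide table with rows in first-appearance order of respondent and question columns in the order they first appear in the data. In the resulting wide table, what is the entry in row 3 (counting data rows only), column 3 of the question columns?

91

With rows in first-appearance order of respondent, row 3 is respondent=R005. question columns in first-appearance order: q004, q002, q003, q001; column 3 is q003.
Long rows with respondent=R005, question=q003: rating = 91.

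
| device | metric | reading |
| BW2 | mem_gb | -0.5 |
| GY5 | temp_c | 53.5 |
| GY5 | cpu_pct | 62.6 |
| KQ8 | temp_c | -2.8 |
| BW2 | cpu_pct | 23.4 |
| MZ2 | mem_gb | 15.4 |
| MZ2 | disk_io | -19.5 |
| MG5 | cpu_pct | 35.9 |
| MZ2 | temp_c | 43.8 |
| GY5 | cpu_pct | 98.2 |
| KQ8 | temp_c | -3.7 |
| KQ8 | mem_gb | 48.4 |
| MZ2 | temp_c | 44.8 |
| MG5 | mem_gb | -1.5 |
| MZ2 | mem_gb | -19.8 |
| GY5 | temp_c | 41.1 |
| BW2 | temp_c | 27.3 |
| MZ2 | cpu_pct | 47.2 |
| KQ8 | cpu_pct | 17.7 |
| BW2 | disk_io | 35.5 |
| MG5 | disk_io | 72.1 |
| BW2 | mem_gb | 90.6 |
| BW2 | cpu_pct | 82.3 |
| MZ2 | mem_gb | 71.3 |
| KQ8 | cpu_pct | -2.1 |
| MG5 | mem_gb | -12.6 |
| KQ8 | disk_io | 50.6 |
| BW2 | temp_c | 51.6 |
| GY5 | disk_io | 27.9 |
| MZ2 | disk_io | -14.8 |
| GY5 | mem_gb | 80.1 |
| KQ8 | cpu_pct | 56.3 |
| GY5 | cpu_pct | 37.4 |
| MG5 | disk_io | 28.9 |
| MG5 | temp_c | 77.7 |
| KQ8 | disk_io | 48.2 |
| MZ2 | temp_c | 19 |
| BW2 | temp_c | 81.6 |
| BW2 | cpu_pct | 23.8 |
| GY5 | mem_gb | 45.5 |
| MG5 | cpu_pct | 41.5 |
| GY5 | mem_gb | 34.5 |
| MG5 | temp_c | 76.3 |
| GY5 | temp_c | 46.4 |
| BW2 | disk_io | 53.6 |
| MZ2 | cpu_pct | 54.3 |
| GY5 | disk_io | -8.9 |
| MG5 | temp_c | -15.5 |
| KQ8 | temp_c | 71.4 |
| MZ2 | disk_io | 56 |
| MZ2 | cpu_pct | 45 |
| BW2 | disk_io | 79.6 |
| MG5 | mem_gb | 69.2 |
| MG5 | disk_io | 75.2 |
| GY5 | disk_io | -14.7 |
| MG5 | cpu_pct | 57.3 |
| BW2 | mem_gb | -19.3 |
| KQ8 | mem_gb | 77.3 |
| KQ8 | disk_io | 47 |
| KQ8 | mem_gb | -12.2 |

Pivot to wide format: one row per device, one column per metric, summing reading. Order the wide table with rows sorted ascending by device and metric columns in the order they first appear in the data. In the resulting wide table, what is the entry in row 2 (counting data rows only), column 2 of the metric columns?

141

With rows sorted ascending by device, row 2 is device=GY5. metric columns in first-appearance order: mem_gb, temp_c, cpu_pct, disk_io; column 2 is temp_c.
Long rows with device=GY5, metric=temp_c: 53.5 + 41.1 + 46.4 = 141.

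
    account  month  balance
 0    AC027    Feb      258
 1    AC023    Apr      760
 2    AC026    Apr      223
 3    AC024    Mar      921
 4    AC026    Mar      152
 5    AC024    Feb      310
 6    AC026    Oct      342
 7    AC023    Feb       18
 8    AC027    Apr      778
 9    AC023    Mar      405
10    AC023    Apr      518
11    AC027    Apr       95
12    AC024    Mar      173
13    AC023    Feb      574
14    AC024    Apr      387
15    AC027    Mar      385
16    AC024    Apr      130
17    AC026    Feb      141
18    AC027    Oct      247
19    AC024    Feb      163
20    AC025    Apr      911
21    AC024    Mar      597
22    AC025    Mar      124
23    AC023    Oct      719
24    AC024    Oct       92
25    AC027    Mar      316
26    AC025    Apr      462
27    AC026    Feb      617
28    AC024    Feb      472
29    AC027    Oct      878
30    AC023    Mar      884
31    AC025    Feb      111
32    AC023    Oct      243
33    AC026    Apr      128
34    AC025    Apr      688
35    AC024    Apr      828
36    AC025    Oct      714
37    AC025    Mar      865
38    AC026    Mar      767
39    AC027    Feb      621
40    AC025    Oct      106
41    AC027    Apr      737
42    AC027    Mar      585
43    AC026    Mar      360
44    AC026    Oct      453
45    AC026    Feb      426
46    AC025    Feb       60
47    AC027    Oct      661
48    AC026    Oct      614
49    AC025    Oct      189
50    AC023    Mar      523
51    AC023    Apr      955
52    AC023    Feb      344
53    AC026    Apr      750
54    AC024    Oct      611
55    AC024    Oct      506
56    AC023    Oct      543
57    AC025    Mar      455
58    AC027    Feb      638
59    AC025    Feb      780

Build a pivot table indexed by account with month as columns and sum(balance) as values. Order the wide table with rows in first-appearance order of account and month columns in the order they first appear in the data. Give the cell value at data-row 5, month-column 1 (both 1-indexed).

951

With rows in first-appearance order of account, row 5 is account=AC025. month columns in first-appearance order: Feb, Apr, Mar, Oct; column 1 is Feb.
Long rows with account=AC025, month=Feb: 111 + 60 + 780 = 951.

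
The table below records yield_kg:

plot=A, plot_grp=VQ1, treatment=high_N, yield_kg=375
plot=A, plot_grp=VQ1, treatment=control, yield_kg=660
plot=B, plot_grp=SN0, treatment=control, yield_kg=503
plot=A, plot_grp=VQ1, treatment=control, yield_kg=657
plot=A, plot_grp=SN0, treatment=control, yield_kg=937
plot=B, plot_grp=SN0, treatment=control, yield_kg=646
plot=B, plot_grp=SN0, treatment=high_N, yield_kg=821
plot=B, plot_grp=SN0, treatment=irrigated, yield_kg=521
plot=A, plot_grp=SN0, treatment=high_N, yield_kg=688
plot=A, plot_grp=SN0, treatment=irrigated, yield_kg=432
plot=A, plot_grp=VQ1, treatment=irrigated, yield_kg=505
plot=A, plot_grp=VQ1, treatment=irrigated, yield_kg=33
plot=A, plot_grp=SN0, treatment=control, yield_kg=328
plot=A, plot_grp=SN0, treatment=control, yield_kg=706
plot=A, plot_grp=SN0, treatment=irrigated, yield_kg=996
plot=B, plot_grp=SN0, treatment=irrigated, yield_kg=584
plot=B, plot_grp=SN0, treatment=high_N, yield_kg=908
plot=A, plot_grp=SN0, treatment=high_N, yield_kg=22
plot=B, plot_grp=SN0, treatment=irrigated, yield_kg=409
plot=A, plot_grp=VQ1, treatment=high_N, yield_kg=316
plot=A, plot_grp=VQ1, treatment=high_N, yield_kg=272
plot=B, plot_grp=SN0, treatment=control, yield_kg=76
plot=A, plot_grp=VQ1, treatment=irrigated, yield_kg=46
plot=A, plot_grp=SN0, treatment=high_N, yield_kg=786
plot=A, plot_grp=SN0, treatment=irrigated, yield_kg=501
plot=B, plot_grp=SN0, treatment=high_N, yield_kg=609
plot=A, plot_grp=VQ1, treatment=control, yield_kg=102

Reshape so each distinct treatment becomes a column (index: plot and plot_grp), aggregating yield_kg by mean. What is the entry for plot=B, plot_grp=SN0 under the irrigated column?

504.67

Rows with plot=B, plot_grp=SN0 and treatment=irrigated: yield_kg values are 521, 584, 409.
(521 + 584 + 409) / 3 = 504.67.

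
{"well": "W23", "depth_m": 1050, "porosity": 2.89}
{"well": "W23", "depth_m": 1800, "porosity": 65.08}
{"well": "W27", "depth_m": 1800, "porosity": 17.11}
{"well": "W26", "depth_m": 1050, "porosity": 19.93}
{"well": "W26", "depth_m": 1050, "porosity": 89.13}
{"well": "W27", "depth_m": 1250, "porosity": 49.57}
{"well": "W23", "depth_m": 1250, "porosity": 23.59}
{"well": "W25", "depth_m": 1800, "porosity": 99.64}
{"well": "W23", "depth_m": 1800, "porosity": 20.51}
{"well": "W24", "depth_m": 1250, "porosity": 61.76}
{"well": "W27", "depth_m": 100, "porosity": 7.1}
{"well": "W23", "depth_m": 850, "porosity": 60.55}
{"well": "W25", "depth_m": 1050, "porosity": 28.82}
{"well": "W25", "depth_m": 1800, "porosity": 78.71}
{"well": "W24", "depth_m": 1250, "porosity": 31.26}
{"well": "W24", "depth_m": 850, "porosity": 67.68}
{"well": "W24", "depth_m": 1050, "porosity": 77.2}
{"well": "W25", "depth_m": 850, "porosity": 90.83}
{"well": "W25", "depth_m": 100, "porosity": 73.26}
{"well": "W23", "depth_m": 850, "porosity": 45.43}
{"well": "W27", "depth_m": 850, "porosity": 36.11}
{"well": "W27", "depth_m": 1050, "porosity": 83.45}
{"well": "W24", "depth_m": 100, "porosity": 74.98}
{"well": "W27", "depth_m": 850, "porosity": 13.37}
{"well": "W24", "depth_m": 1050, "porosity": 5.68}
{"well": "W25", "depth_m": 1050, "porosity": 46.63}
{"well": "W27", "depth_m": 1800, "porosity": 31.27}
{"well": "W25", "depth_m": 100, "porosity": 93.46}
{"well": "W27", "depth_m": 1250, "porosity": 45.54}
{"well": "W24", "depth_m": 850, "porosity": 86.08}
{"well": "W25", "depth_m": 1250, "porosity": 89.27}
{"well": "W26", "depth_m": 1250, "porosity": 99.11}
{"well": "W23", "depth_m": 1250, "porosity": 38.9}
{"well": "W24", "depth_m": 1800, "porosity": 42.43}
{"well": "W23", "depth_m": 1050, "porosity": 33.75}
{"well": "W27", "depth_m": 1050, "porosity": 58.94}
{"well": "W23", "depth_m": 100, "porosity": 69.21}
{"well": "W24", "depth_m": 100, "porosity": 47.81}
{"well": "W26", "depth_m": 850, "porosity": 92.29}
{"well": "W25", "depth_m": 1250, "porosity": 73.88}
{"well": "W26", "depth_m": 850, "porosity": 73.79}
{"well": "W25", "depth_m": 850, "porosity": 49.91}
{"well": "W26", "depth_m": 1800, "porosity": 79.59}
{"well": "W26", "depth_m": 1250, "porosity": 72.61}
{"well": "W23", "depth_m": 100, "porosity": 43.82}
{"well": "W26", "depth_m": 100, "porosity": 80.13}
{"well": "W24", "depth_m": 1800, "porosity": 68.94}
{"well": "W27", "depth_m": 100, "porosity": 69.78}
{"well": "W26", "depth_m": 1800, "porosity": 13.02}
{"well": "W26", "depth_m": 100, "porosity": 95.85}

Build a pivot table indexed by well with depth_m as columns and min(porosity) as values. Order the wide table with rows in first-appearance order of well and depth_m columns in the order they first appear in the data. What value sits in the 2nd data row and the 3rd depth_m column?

With rows in first-appearance order of well, row 2 is well=W27. depth_m columns in first-appearance order: 1050, 1800, 1250, 100, 850; column 3 is 1250.
Long rows with well=W27, depth_m=1250: min(49.57, 45.54) = 45.54.

45.54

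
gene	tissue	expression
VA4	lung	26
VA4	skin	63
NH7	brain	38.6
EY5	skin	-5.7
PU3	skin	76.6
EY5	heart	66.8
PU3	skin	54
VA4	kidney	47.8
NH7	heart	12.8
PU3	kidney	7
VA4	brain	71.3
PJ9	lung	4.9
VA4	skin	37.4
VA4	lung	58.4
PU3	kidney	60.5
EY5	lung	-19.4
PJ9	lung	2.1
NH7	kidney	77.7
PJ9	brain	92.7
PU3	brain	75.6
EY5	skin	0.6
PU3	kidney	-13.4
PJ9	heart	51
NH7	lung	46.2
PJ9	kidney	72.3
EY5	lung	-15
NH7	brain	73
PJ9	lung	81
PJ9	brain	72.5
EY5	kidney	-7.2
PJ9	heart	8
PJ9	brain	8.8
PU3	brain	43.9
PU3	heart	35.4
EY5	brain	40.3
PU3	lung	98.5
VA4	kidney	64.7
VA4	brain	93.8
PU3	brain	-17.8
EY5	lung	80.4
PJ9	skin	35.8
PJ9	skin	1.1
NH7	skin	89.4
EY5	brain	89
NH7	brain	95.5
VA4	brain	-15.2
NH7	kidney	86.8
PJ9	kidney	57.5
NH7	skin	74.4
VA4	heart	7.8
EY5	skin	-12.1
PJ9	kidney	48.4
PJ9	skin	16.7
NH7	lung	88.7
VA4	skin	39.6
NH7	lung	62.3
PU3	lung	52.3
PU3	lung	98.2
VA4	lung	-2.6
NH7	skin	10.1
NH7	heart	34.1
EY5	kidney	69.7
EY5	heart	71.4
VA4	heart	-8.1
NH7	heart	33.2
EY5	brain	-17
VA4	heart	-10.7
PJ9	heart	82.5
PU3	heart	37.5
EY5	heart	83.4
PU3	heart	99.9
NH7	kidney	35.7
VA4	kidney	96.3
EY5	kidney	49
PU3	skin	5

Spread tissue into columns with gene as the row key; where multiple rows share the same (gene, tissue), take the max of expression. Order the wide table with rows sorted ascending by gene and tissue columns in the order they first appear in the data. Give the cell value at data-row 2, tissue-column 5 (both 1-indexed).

With rows sorted ascending by gene, row 2 is gene=NH7. tissue columns in first-appearance order: lung, skin, brain, heart, kidney; column 5 is kidney.
Long rows with gene=NH7, tissue=kidney: max(77.7, 86.8, 35.7) = 86.8.

86.8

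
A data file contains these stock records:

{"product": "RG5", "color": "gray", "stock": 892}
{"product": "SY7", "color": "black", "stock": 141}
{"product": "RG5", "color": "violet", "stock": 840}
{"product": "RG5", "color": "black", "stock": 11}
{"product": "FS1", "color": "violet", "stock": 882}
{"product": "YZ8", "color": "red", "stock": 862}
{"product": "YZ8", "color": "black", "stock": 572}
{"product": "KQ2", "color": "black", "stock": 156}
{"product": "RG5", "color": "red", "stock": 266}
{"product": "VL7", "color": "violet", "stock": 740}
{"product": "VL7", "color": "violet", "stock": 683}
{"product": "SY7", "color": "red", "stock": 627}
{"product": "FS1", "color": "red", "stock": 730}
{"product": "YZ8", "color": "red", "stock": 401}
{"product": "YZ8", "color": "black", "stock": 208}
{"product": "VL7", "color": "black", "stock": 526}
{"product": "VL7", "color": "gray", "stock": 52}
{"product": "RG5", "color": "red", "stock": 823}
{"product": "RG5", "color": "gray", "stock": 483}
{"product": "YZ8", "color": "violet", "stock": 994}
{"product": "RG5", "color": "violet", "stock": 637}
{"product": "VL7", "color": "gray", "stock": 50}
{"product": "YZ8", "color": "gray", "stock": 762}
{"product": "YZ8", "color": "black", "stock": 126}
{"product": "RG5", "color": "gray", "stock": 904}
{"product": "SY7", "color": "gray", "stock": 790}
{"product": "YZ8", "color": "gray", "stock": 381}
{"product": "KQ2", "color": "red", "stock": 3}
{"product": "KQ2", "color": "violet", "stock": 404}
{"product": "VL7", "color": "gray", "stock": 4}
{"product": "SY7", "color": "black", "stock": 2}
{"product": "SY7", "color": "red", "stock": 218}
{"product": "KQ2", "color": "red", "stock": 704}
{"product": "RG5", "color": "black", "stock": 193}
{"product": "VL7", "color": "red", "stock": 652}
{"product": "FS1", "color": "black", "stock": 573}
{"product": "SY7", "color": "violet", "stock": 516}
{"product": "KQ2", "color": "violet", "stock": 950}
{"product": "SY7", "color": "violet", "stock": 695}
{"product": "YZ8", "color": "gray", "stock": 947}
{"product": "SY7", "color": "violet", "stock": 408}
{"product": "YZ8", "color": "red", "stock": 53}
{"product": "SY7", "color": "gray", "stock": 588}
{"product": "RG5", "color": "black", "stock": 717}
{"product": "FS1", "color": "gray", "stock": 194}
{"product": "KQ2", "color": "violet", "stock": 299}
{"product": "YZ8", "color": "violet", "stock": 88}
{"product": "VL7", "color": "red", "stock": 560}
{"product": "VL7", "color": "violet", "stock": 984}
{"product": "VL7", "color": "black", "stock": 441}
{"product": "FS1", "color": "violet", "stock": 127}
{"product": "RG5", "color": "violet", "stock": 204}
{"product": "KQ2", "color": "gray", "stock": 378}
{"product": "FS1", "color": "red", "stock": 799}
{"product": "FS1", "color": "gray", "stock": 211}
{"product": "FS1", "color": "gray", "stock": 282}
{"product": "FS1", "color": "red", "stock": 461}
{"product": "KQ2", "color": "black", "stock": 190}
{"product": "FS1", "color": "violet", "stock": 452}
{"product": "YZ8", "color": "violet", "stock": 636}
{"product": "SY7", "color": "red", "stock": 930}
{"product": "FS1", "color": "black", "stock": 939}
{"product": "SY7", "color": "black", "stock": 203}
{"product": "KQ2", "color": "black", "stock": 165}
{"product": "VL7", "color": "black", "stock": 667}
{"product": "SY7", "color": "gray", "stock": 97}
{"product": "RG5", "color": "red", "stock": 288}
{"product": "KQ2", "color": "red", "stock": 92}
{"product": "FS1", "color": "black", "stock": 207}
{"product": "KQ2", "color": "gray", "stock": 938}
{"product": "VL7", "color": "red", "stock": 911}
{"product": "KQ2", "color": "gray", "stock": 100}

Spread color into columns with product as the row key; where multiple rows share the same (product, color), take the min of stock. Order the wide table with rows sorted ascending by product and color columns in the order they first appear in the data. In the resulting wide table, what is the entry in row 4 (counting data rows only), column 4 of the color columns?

With rows sorted ascending by product, row 4 is product=SY7. color columns in first-appearance order: gray, black, violet, red; column 4 is red.
Long rows with product=SY7, color=red: min(627, 218, 930) = 218.

218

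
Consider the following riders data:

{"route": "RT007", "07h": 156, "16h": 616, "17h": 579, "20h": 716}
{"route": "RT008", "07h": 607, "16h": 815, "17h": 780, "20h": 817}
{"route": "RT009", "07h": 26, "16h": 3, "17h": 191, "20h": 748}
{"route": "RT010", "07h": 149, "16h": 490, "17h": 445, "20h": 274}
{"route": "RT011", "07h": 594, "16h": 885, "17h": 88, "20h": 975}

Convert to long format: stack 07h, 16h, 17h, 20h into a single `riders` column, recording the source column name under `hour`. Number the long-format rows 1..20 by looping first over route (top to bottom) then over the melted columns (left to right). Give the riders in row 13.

20 rows total (5 × 4). Row 13: index ⌊(13-1)/4⌋ = 3 into route → RT010; (13-1) mod 4 = 0 into the melted columns → 07h.
So row 13 is (RT010, 07h, 149); riders = 149.

149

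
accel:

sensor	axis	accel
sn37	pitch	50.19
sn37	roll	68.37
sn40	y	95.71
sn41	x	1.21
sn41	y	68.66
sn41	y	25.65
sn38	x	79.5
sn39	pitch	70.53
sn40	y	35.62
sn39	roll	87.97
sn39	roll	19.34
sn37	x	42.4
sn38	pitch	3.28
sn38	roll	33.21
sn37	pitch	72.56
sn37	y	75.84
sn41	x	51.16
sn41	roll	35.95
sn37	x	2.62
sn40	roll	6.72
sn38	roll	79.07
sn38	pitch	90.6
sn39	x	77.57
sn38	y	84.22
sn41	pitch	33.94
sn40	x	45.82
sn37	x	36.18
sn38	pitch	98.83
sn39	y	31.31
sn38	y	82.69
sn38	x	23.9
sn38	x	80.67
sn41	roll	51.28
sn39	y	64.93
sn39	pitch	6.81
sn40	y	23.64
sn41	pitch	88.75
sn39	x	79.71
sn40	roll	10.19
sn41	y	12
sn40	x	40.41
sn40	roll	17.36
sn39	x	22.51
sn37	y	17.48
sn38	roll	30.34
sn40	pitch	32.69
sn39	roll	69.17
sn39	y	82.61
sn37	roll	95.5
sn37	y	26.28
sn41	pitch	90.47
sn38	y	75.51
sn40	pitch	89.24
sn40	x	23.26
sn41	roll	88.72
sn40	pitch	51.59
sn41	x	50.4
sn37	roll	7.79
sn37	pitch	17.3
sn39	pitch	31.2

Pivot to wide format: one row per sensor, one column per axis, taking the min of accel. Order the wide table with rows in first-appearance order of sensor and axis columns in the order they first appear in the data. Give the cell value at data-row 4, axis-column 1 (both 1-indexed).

3.28

With rows in first-appearance order of sensor, row 4 is sensor=sn38. axis columns in first-appearance order: pitch, roll, y, x; column 1 is pitch.
Long rows with sensor=sn38, axis=pitch: min(3.28, 90.6, 98.83) = 3.28.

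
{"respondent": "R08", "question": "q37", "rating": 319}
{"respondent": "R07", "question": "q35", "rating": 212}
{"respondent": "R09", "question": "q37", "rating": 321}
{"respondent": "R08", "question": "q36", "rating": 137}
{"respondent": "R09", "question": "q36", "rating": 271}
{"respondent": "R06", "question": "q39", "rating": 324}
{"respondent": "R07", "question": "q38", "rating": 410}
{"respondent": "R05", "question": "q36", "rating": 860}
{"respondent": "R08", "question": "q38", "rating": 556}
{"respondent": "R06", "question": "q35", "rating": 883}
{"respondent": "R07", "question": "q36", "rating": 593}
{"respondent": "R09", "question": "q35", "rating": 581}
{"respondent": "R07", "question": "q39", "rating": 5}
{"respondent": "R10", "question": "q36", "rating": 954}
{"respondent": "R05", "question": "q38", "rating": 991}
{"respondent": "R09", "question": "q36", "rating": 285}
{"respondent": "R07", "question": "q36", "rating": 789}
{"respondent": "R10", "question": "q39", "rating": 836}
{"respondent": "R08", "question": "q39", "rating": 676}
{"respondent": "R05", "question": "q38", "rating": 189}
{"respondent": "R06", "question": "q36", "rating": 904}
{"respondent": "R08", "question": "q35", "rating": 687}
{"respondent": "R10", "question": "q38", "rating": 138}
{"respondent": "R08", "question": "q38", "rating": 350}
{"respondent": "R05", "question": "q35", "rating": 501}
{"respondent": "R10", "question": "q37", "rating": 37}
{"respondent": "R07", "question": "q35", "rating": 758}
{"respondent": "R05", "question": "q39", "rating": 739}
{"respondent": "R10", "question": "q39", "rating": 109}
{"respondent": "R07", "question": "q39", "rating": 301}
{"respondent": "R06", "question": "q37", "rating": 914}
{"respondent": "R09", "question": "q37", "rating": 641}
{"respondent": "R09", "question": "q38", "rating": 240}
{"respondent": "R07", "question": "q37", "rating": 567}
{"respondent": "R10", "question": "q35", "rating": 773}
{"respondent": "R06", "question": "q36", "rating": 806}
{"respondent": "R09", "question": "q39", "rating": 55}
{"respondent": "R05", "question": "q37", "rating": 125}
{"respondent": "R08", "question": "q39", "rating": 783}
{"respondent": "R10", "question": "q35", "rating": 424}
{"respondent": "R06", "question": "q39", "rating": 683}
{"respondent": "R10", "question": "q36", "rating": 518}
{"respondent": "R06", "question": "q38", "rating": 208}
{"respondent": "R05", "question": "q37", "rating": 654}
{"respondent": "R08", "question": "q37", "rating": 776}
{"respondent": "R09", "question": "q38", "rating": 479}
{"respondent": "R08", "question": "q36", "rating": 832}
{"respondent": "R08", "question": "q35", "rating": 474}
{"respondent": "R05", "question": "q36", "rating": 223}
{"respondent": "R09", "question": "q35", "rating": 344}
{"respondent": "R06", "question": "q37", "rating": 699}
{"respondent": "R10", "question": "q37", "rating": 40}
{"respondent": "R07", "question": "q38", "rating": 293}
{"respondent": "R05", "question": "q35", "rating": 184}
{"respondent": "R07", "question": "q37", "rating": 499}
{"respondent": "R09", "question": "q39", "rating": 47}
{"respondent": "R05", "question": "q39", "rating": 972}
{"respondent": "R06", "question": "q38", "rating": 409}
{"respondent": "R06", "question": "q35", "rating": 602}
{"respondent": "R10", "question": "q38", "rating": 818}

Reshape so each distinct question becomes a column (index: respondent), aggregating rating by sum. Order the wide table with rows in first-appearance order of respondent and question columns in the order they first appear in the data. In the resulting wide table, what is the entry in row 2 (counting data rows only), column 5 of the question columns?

With rows in first-appearance order of respondent, row 2 is respondent=R07. question columns in first-appearance order: q37, q35, q36, q39, q38; column 5 is q38.
Long rows with respondent=R07, question=q38: 410 + 293 = 703.

703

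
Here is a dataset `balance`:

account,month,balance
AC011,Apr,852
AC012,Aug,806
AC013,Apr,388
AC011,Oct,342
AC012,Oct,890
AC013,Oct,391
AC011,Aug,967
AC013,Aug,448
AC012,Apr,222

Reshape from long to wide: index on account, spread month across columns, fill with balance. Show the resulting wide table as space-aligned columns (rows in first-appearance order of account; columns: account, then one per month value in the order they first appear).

Columns: account plus the 3 distinct month values (Apr, Aug, Oct).
For example, row AC011 column Apr takes balance=852 from the long row (AC011, Apr).

account  Apr  Aug  Oct
AC011    852  967  342
AC012    222  806  890
AC013    388  448  391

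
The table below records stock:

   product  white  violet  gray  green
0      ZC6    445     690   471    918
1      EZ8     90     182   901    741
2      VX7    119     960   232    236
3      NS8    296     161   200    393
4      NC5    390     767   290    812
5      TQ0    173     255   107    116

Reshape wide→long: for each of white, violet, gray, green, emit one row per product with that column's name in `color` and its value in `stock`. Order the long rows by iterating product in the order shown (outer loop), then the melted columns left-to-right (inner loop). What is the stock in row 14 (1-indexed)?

24 rows total (6 × 4). Row 14: index ⌊(14-1)/4⌋ = 3 into product → NS8; (14-1) mod 4 = 1 into the melted columns → violet.
So row 14 is (NS8, violet, 161); stock = 161.

161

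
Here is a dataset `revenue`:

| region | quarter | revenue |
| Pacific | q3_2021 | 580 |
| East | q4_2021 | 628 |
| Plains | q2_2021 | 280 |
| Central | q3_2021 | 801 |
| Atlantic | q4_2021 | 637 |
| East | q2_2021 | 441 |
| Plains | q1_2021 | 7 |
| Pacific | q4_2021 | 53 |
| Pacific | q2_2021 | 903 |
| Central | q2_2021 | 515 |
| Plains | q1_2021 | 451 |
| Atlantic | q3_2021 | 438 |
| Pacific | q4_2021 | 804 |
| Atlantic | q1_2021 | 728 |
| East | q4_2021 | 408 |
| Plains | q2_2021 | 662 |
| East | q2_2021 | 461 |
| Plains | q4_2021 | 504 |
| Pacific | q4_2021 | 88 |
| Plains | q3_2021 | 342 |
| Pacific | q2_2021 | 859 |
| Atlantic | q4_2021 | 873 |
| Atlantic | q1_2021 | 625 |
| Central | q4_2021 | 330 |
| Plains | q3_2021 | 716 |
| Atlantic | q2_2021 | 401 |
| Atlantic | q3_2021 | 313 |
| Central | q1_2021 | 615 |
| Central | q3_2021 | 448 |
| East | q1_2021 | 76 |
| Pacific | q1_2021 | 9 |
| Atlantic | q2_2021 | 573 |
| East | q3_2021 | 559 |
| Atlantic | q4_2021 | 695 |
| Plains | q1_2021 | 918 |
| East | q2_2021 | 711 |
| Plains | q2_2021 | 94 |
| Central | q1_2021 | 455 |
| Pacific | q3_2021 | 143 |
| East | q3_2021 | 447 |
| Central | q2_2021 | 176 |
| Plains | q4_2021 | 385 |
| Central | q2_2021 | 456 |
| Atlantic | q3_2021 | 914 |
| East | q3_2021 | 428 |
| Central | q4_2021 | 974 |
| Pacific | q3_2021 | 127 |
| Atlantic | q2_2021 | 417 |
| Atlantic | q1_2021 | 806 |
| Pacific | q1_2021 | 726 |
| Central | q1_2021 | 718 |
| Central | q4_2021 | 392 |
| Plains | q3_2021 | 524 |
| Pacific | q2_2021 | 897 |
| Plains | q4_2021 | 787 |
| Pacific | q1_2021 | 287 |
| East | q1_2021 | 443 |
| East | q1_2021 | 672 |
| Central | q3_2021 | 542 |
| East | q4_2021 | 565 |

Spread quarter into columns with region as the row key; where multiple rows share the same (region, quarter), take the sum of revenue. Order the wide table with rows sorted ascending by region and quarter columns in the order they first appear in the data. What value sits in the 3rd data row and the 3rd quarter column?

With rows sorted ascending by region, row 3 is region=East. quarter columns in first-appearance order: q3_2021, q4_2021, q2_2021, q1_2021; column 3 is q2_2021.
Long rows with region=East, quarter=q2_2021: 441 + 461 + 711 = 1613.

1613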